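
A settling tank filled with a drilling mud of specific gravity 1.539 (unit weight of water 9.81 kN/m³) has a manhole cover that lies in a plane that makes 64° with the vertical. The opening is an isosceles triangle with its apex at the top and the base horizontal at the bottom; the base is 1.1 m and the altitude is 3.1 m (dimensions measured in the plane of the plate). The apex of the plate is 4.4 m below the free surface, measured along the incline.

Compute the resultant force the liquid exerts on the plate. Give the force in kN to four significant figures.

γ = 1.539 × 9.81 = 15.09759 kN/m³.
The plate makes 64° with the vertical, i.e. θ = 90° − 64° = 26° to the horizontal. Measuring y along the incline from the free-surface line, vertical depth h = y·sinθ with sinθ = 0.438371.
With the apex up, the centroid sits 2h/3 = 2 × 3.1/3 = 2.06667 m below the apex, so y_c = 4.4 + 2.06667 = 6.46667 m and h_c = 6.46667 × 0.438371 = 2.8348 m.
A = ½ × 1.1 × 3.1 = 1.705 m².
Resultant F = γ·h_c·A = 15.09759 × 2.8348 × 1.705 = 72.9717 kN.

F ≈ 72.97 kN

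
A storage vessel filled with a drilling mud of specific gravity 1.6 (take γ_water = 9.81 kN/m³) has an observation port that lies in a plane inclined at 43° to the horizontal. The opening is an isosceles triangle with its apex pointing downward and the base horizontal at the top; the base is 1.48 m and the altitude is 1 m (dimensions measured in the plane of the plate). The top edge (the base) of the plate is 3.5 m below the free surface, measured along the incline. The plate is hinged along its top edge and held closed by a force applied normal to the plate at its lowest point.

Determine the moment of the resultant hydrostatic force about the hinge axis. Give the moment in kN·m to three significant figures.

γ = 1.6 × 9.81 = 15.696 kN/m³.
Let θ = 43° be the plate's angle to the horizontal; measure y along the incline from where the plane meets the free surface. Vertical depth h = y·sinθ with sinθ = 0.681998.
With the apex down, the centroid sits h/3 = 1/3 = 0.333333 m below the base (the top edge), so y_c = 3.5 + 0.333333 = 3.83333 m and h_c = 3.83333 × 0.681998 = 2.61432 m.
A = ½ × 1.48 × 1 = 0.74 m².
Resultant F = γ·h_c·A = 15.696 × 2.61432 × 0.74 = 30.3654 kN.
I_c = b·h³/36 = 1.48 × 1³/36 = 0.0411111 m⁴.
Centre of pressure: y_p = y_c + I_c/(y_c·A) = 3.83333 + 0.0411111/(3.83333 × 0.74) = 3.83333 + 0.0144928 = 3.84782 m along the plane.
The resultant acts 0.333333 + 0.0144928 = 0.347826 m (along the plate) below the hinge at the top edge, so the moment about the hinge is M = F × 0.347826 = 30.3654 × 0.347826 = 10.5619 kN·m.

M ≈ 10.6 kN·m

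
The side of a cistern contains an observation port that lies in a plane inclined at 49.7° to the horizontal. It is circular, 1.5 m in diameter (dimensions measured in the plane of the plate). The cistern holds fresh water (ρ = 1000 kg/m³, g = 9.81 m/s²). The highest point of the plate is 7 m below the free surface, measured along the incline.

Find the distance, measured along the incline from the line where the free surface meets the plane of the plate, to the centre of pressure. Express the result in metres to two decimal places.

y_p = 7.77 m

γ = ρg = 1000 × 9.81 = 9810 N/m³ = 9.81 kN/m³.
Let θ = 49.7° be the plate's angle to the horizontal; measure y along the incline from where the plane meets the free surface. Vertical depth h = y·sinθ with sinθ = 0.762668.
The centroid is at the centre, 0.75 m below the top of the plate, so y_c = 7 + 0.75 = 7.75 m and h_c = 7.75 × 0.762668 = 5.91068 m.
A = π(0.75)² = 1.76715 m².
Resultant F = γ·h_c·A = 9.81 × 5.91068 × 1.76715 = 102.466 kN.
I_c = πr⁴/4 = π × 0.75⁴/4 = 0.248505 m⁴.
Centre of pressure: y_p = y_c + I_c/(y_c·A) = 7.75 + 0.248505/(7.75 × 1.76715) = 7.75 + 0.0181451 = 7.76815 m along the plane.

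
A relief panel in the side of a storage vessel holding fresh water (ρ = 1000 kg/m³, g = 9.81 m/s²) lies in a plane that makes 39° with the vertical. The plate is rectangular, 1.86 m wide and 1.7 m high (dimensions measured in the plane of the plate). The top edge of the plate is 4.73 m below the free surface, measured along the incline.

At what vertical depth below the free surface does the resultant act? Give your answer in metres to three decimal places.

h_p = 4.370 m

γ = ρg = 1000 × 9.81 = 9810 N/m³ = 9.81 kN/m³.
The plate makes 39° with the vertical, i.e. θ = 90° − 39° = 51° to the horizontal. Measuring y along the incline from the free-surface line, vertical depth h = y·sinθ with sinθ = 0.777146.
The centroid lies 1.7/2 = 0.85 m below the top edge, so y_c = 4.73 + 0.85 = 5.58 m and h_c = 5.58 × 0.777146 = 4.33647 m.
A = 1.86 × 1.7 = 3.162 m².
Resultant F = γ·h_c·A = 9.81 × 4.33647 × 3.162 = 134.514 kN.
I_c = b·h³/12 = 1.86 × 1.7³/12 = 0.761515 m⁴.
Centre of pressure: y_p = y_c + I_c/(y_c·A) = 5.58 + 0.761515/(5.58 × 3.162) = 5.58 + 0.0431601 = 5.62316 m along the plane.
Vertically, h_p = y_p·sinθ = 5.62316 × 0.777146 = 4.37002 m.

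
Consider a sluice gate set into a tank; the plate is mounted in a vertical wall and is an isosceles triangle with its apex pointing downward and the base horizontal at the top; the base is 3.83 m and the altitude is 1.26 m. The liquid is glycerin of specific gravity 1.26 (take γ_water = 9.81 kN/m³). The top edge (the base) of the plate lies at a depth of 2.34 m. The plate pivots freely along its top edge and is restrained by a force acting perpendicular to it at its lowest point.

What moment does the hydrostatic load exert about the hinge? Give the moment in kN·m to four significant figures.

M ≈ 37.20 kN·m

γ = 1.26 × 9.81 = 12.3606 kN/m³.
With the apex down, the centroid sits h/3 = 1.26/3 = 0.42 m below the base (the top edge), so the centroid depth is h_c = 2.34 + 0.42 = 2.76 m.
A = ½ × 3.83 × 1.26 = 2.4129 m².
Resultant F = γ·h_c·A = 12.3606 × 2.76 × 2.4129 = 82.3167 kN.
I_c = b·h³/36 = 3.83 × 1.26³/36 = 0.212818 m⁴.
Centre of pressure: y_p = y_c + I_c/(y_c·A) = 2.76 + 0.212818/(2.76 × 2.4129) = 2.76 + 0.0319566 = 2.79196 m along the plane.
The resultant acts 0.42 + 0.0319566 = 0.451957 m (along the plate) below the hinge at the top edge, so the moment about the hinge is M = F × 0.451957 = 82.3167 × 0.451957 = 37.2036 kN·m.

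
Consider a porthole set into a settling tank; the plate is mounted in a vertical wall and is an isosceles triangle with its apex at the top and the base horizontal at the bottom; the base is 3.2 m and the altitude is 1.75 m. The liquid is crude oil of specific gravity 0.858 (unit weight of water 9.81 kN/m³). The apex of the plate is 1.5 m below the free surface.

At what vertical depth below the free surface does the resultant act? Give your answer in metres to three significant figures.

h_p = 2.73 m

γ = 0.858 × 9.81 = 8.41698 kN/m³.
With the apex up, the centroid sits 2h/3 = 2 × 1.75/3 = 1.16667 m below the apex, so the centroid depth is h_c = 1.5 + 1.16667 = 2.66667 m.
A = ½ × 3.2 × 1.75 = 2.8 m².
Resultant F = γ·h_c·A = 8.41698 × 2.66667 × 2.8 = 62.8469 kN.
I_c = b·h³/36 = 3.2 × 1.75³/36 = 0.476389 m⁴.
Centre of pressure: y_p = y_c + I_c/(y_c·A) = 2.66667 + 0.476389/(2.66667 × 2.8) = 2.66667 + 0.063802 = 2.73047 m along the plane.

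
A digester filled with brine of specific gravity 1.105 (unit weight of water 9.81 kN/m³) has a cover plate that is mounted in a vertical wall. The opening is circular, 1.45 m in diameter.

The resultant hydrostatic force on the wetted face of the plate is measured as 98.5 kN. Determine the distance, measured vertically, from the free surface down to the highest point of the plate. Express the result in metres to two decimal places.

d_top ≈ 4.78 m

γ = 1.105 × 9.81 = 10.84005 kN/m³.
A = π(0.725)² = 1.6513 m².
From F = γ·h_c·A, the centroid depth is h_c = 98.5/(10.84005 × 1.6513) = 5.50274 m.
The centroid is at the centre, 0.725 m below the top of the plate, so the highest point sits at h_top = 5.50274 − 0.725 = 4.77774 m below the surface.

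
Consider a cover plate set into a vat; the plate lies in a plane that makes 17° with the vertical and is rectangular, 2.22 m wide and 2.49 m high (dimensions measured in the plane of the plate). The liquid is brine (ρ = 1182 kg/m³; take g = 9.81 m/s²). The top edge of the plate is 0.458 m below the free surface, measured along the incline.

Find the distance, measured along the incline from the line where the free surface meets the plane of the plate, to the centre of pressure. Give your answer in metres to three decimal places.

y_p = 2.006 m

γ = ρg = 1182 × 9.81 / 1000 = 11.59542 kN/m³.
The plate makes 17° with the vertical, i.e. θ = 90° − 17° = 73° to the horizontal. Measuring y along the incline from the free-surface line, vertical depth h = y·sinθ with sinθ = 0.956305.
The centroid lies 2.49/2 = 1.245 m below the top edge, so y_c = 0.458 + 1.245 = 1.703 m and h_c = 1.703 × 0.956305 = 1.62859 m.
A = 2.22 × 2.49 = 5.5278 m².
Resultant F = γ·h_c·A = 11.59542 × 1.62859 × 5.5278 = 104.388 kN.
I_c = b·h³/12 = 2.22 × 2.49³/12 = 2.85608 m⁴.
Centre of pressure: y_p = y_c + I_c/(y_c·A) = 1.703 + 2.85608/(1.703 × 5.5278) = 1.703 + 0.303391 = 2.00639 m along the plane.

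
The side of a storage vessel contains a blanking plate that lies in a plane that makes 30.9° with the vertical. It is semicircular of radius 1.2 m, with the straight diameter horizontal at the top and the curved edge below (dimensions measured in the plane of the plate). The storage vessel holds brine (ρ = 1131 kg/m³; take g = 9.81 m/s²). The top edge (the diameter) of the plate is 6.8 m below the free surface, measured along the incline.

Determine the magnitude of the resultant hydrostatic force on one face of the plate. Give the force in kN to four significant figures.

γ = ρg = 1131 × 9.81 / 1000 = 11.09511 kN/m³.
The plate makes 30.9° with the vertical, i.e. θ = 90° − 30.9° = 59.1° to the horizontal. Measuring y along the incline from the free-surface line, vertical depth h = y·sinθ with sinθ = 0.858065.
The centroid of a semicircle lies 4r/(3π) = 0.509296 m from the diameter, here below the top edge, so y_c = 6.8 + 0.509296 = 7.3093 m and h_c = 7.3093 × 0.858065 = 6.27185 m.
A = πr²/2 = π × 1.2²/2 = 2.26195 m².
Resultant F = γ·h_c·A = 11.09511 × 6.27185 × 2.26195 = 157.402 kN.

F ≈ 157.4 kN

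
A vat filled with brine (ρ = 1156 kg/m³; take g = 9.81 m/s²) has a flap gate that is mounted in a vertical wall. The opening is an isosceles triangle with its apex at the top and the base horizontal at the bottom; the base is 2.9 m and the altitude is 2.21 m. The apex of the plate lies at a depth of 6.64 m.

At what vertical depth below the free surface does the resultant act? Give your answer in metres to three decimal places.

h_p = 8.147 m

γ = ρg = 1156 × 9.81 / 1000 = 11.34036 kN/m³.
With the apex up, the centroid sits 2h/3 = 2 × 2.21/3 = 1.47333 m below the apex, so the centroid depth is h_c = 6.64 + 1.47333 = 8.11333 m.
A = ½ × 2.9 × 2.21 = 3.2045 m².
Resultant F = γ·h_c·A = 11.34036 × 8.11333 × 3.2045 = 294.84 kN.
I_c = b·h³/36 = 2.9 × 2.21³/36 = 0.869505 m⁴.
Centre of pressure: y_p = y_c + I_c/(y_c·A) = 8.11333 + 0.869505/(8.11333 × 3.2045) = 8.11333 + 0.0334436 = 8.14677 m along the plane.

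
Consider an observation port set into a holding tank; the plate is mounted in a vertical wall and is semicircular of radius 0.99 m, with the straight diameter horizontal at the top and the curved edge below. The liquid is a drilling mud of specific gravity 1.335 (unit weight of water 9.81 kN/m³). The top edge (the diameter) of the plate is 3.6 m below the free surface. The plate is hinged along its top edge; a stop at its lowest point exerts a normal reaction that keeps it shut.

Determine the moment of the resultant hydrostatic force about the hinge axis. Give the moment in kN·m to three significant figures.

M ≈ 35.4 kN·m

γ = 1.335 × 9.81 = 13.09635 kN/m³.
The centroid of a semicircle lies 4r/(3π) = 0.420169 m from the diameter, here below the top edge, so the centroid depth is h_c = 3.6 + 0.420169 = 4.02017 m.
A = πr²/2 = π × 0.99²/2 = 1.53954 m².
Resultant F = γ·h_c·A = 13.09635 × 4.02017 × 1.53954 = 81.0561 kN.
I_c = (π/8 − 8/(9π))·r⁴ = 0.109757 × 0.99⁴ = 0.105432 m⁴.
Centre of pressure: y_p = y_c + I_c/(y_c·A) = 4.02017 + 0.105432/(4.02017 × 1.53954) = 4.02017 + 0.0170348 = 4.0372 m along the plane.
The resultant acts 0.420169 + 0.0170348 = 0.437204 m (along the plate) below the hinge at the top edge, so the moment about the hinge is M = F × 0.437204 = 81.0561 × 0.437204 = 35.4381 kN·m.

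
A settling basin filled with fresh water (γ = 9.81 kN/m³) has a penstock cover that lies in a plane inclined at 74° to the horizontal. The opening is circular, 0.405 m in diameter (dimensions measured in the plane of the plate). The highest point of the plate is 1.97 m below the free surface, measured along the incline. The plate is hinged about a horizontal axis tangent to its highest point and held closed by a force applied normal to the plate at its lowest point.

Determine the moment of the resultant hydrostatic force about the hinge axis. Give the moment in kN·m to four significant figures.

γ = 9.81 kN/m³.
Let θ = 74° be the plate's angle to the horizontal; measure y along the incline from where the plane meets the free surface. Vertical depth h = y·sinθ with sinθ = 0.961262.
The centroid is at the centre, 0.2025 m below the top of the plate, so y_c = 1.97 + 0.2025 = 2.1725 m and h_c = 2.1725 × 0.961262 = 2.08834 m.
A = π(0.2025)² = 0.128825 m².
Resultant F = γ·h_c·A = 9.81 × 2.08834 × 0.128825 = 2.63919 kN.
I_c = πr⁴/4 = π × 0.2025⁴/4 = 0.00132066 m⁴.
Centre of pressure: y_p = y_c + I_c/(y_c·A) = 2.1725 + 0.00132066/(2.1725 × 0.128825) = 2.1725 + 0.00471879 = 2.17722 m along the plane.
The resultant acts 0.2025 + 0.00471879 = 0.207219 m (along the plate) below the hinge at the top edge, so the moment about the hinge is M = F × 0.207219 = 2.63919 × 0.207219 = 0.54689 kN·m.

M ≈ 0.5469 kN·m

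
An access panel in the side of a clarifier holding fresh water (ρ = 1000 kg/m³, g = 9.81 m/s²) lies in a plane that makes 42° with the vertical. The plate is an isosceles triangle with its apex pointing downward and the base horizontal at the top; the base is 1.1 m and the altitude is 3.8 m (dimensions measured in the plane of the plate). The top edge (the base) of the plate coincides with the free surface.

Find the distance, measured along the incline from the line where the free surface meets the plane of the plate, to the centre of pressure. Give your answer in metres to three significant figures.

y_p = 1.90 m

γ = ρg = 1000 × 9.81 = 9810 N/m³ = 9.81 kN/m³.
The plate makes 42° with the vertical, i.e. θ = 90° − 42° = 48° to the horizontal. Measuring y along the incline from the free-surface line, vertical depth h = y·sinθ with sinθ = 0.743145.
With the apex down, the centroid sits h/3 = 3.8/3 = 1.26667 m below the base (the top edge), so y_c = 1.26667 m and h_c = 1.26667 × 0.743145 = 0.941319 m.
A = ½ × 1.1 × 3.8 = 2.09 m².
Resultant F = γ·h_c·A = 9.81 × 0.941319 × 2.09 = 19.2998 kN.
I_c = b·h³/36 = 1.1 × 3.8³/36 = 1.67664 m⁴.
Centre of pressure: y_p = y_c + I_c/(y_c·A) = 1.26667 + 1.67664/(1.26667 × 2.09) = 1.26667 + 0.63333 = 1.9 m along the plane.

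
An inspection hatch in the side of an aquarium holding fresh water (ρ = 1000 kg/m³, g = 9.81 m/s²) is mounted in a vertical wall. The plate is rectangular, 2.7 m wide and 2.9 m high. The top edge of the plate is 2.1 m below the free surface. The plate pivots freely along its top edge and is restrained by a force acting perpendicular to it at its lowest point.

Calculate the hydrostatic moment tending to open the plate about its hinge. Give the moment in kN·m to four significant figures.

γ = ρg = 1000 × 9.81 = 9810 N/m³ = 9.81 kN/m³.
The centroid lies 2.9/2 = 1.45 m below the top edge, so the centroid depth is h_c = 2.1 + 1.45 = 3.55 m.
A = 2.7 × 2.9 = 7.83 m².
Resultant F = γ·h_c·A = 9.81 × 3.55 × 7.83 = 272.684 kN.
I_c = b·h³/12 = 2.7 × 2.9³/12 = 5.48753 m⁴.
Centre of pressure: y_p = y_c + I_c/(y_c·A) = 3.55 + 5.48753/(3.55 × 7.83) = 3.55 + 0.197418 = 3.74742 m along the plane.
The resultant acts 1.45 + 0.197418 = 1.64742 m (along the plate) below the hinge at the top edge, so the moment about the hinge is M = F × 1.64742 = 272.684 × 1.64742 = 449.225 kN·m.

M ≈ 449.2 kN·m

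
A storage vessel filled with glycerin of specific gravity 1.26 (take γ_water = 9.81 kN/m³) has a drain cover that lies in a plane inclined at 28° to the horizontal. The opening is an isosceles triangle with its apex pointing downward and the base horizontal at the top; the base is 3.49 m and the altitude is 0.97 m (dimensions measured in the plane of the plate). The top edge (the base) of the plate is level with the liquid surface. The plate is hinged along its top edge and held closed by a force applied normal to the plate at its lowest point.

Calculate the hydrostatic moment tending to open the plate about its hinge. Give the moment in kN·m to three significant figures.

M ≈ 1.54 kN·m

γ = 1.26 × 9.81 = 12.3606 kN/m³.
Let θ = 28° be the plate's angle to the horizontal; measure y along the incline from where the plane meets the free surface. Vertical depth h = y·sinθ with sinθ = 0.469472.
With the apex down, the centroid sits h/3 = 0.97/3 = 0.323333 m below the base (the top edge), so y_c = 0.323333 m and h_c = 0.323333 × 0.469472 = 0.151796 m.
A = ½ × 3.49 × 0.97 = 1.69265 m².
Resultant F = γ·h_c·A = 12.3606 × 0.151796 × 1.69265 = 3.1759 kN.
I_c = b·h³/36 = 3.49 × 0.97³/36 = 0.0884786 m⁴.
Centre of pressure: y_p = y_c + I_c/(y_c·A) = 0.323333 + 0.0884786/(0.323333 × 1.69265) = 0.323333 + 0.161667 = 0.485 m along the plane.
The resultant acts 0.323333 + 0.161667 = 0.485 m (along the plate) below the hinge at the top edge, so the moment about the hinge is M = F × 0.485 = 3.1759 × 0.485 = 1.54031 kN·m.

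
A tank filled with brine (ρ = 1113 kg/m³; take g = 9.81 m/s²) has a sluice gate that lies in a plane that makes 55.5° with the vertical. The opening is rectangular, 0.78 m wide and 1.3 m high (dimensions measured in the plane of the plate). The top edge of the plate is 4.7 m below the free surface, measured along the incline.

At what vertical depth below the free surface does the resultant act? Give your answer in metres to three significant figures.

γ = ρg = 1113 × 9.81 / 1000 = 10.91853 kN/m³.
The plate makes 55.5° with the vertical, i.e. θ = 90° − 55.5° = 34.5° to the horizontal. Measuring y along the incline from the free-surface line, vertical depth h = y·sinθ with sinθ = 0.566406.
The centroid lies 1.3/2 = 0.65 m below the top edge, so y_c = 4.7 + 0.65 = 5.35 m and h_c = 5.35 × 0.566406 = 3.03027 m.
A = 0.78 × 1.3 = 1.014 m².
Resultant F = γ·h_c·A = 10.91853 × 3.03027 × 1.014 = 33.5493 kN.
I_c = b·h³/12 = 0.78 × 1.3³/12 = 0.142805 m⁴.
Centre of pressure: y_p = y_c + I_c/(y_c·A) = 5.35 + 0.142805/(5.35 × 1.014) = 5.35 + 0.026324 = 5.37632 m along the plane.
Vertically, h_p = y_p·sinθ = 5.37632 × 0.566406 = 3.04518 m.

h_p = 3.05 m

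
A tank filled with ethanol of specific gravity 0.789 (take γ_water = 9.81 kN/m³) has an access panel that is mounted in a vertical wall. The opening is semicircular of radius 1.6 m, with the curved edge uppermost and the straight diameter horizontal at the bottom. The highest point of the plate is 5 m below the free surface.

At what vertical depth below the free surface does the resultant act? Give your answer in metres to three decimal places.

γ = 0.789 × 9.81 = 7.74009 kN/m³.
The centroid lies 4r/(3π) = 0.679061 m above the diameter, so r − 4r/(3π) = 1.6 − 0.679061 = 0.920939 m below the topmost point, so the centroid depth is h_c = 5 + 0.920939 = 5.92094 m.
A = πr²/2 = π × 1.6²/2 = 4.02124 m².
Resultant F = γ·h_c·A = 7.74009 × 5.92094 × 4.02124 = 184.288 kN.
I_c = (π/8 − 8/(9π))·r⁴ = 0.109757 × 1.6⁴ = 0.719303 m⁴.
Centre of pressure: y_p = y_c + I_c/(y_c·A) = 5.92094 + 0.719303/(5.92094 × 4.02124) = 5.92094 + 0.0302107 = 5.95115 m along the plane.

h_p = 5.951 m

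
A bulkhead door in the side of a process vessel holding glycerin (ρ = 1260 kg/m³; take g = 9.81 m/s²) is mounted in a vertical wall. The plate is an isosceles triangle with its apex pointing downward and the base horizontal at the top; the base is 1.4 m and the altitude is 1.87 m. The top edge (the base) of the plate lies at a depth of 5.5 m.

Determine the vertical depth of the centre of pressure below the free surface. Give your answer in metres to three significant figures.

h_p = 6.16 m

γ = ρg = 1260 × 9.81 / 1000 = 12.3606 kN/m³.
With the apex down, the centroid sits h/3 = 1.87/3 = 0.623333 m below the base (the top edge), so the centroid depth is h_c = 5.5 + 0.623333 = 6.12333 m.
A = ½ × 1.4 × 1.87 = 1.309 m².
Resultant F = γ·h_c·A = 12.3606 × 6.12333 × 1.309 = 99.0756 kN.
I_c = b·h³/36 = 1.4 × 1.87³/36 = 0.254302 m⁴.
Centre of pressure: y_p = y_c + I_c/(y_c·A) = 6.12333 + 0.254302/(6.12333 × 1.309) = 6.12333 + 0.0317265 = 6.15506 m along the plane.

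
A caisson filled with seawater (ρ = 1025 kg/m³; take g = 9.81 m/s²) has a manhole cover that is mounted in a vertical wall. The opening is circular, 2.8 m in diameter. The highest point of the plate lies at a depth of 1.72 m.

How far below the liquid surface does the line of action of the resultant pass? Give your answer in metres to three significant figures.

γ = ρg = 1025 × 9.81 / 1000 = 10.05525 kN/m³.
The centroid is at the centre, 1.4 m below the top of the plate, so the centroid depth is h_c = 1.72 + 1.4 = 3.12 m.
A = π(1.4)² = 6.15752 m².
Resultant F = γ·h_c·A = 10.05525 × 3.12 × 6.15752 = 193.176 kN.
I_c = πr⁴/4 = π × 1.4⁴/4 = 3.01719 m⁴.
Centre of pressure: y_p = y_c + I_c/(y_c·A) = 3.12 + 3.01719/(3.12 × 6.15752) = 3.12 + 0.157052 = 3.27705 m along the plane.

h_p = 3.28 m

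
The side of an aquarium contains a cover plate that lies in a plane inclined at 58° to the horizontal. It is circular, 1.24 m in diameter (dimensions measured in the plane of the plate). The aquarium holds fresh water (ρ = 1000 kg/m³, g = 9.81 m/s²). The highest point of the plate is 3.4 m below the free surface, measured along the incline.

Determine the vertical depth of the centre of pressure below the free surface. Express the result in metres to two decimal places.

γ = ρg = 1000 × 9.81 = 9810 N/m³ = 9.81 kN/m³.
Let θ = 58° be the plate's angle to the horizontal; measure y along the incline from where the plane meets the free surface. Vertical depth h = y·sinθ with sinθ = 0.848048.
The centroid is at the centre, 0.62 m below the top of the plate, so y_c = 3.4 + 0.62 = 4.02 m and h_c = 4.02 × 0.848048 = 3.40915 m.
A = π(0.62)² = 1.20763 m².
Resultant F = γ·h_c·A = 9.81 × 3.40915 × 1.20763 = 40.3877 kN.
I_c = πr⁴/4 = π × 0.62⁴/4 = 0.116053 m⁴.
Centre of pressure: y_p = y_c + I_c/(y_c·A) = 4.02 + 0.116053/(4.02 × 1.20763) = 4.02 + 0.0239054 = 4.04391 m along the plane.
Vertically, h_p = y_p·sinθ = 4.04391 × 0.848048 = 3.42943 m.

h_p = 3.43 m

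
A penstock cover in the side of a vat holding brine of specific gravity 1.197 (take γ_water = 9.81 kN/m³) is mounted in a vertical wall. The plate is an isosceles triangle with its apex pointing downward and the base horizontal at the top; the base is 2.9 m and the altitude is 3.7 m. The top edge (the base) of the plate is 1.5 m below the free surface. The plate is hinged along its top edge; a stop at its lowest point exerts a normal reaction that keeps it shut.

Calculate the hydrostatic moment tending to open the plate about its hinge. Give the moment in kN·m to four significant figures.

M ≈ 260.3 kN·m

γ = 1.197 × 9.81 = 11.74257 kN/m³.
With the apex down, the centroid sits h/3 = 3.7/3 = 1.23333 m below the base (the top edge), so the centroid depth is h_c = 1.5 + 1.23333 = 2.73333 m.
A = ½ × 2.9 × 3.7 = 5.365 m².
Resultant F = γ·h_c·A = 11.74257 × 2.73333 × 5.365 = 172.197 kN.
I_c = b·h³/36 = 2.9 × 3.7³/36 = 4.08038 m⁴.
Centre of pressure: y_p = y_c + I_c/(y_c·A) = 2.73333 + 4.08038/(2.73333 × 5.365) = 2.73333 + 0.278252 = 3.01158 m along the plane.
The resultant acts 1.23333 + 0.278252 = 1.51158 m (along the plate) below the hinge at the top edge, so the moment about the hinge is M = F × 1.51158 = 172.197 × 1.51158 = 260.29 kN·m.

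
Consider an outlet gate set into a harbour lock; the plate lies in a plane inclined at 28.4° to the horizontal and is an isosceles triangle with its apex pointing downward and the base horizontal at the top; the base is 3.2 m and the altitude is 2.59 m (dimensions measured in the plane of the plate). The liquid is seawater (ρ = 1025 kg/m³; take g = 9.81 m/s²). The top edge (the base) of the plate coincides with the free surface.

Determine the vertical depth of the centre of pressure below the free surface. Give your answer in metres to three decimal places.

h_p = 0.616 m

γ = ρg = 1025 × 9.81 / 1000 = 10.05525 kN/m³.
Let θ = 28.4° be the plate's angle to the horizontal; measure y along the incline from where the plane meets the free surface. Vertical depth h = y·sinθ with sinθ = 0.475624.
With the apex down, the centroid sits h/3 = 2.59/3 = 0.863333 m below the base (the top edge), so y_c = 0.863333 m and h_c = 0.863333 × 0.475624 = 0.410622 m.
A = ½ × 3.2 × 2.59 = 4.144 m².
Resultant F = γ·h_c·A = 10.05525 × 0.410622 × 4.144 = 17.1102 kN.
I_c = b·h³/36 = 3.2 × 2.59³/36 = 1.54435 m⁴.
Centre of pressure: y_p = y_c + I_c/(y_c·A) = 0.863333 + 1.54435/(0.863333 × 4.144) = 0.863333 + 0.431666 = 1.295 m along the plane.
Vertically, h_p = y_p·sinθ = 1.295 × 0.475624 = 0.615933 m.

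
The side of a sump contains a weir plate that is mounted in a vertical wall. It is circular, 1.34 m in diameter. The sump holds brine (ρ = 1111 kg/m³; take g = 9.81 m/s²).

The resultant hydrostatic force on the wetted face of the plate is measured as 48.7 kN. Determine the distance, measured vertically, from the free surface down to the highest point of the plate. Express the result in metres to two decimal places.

d_top ≈ 2.50 m

γ = ρg = 1111 × 9.81 / 1000 = 10.89891 kN/m³.
A = π(0.67)² = 1.41026 m².
From F = γ·h_c·A, the centroid depth is h_c = 48.7/(10.89891 × 1.41026) = 3.16845 m.
The centroid is at the centre, 0.67 m below the top of the plate, so the highest point sits at h_top = 3.16845 − 0.67 = 2.49845 m below the surface.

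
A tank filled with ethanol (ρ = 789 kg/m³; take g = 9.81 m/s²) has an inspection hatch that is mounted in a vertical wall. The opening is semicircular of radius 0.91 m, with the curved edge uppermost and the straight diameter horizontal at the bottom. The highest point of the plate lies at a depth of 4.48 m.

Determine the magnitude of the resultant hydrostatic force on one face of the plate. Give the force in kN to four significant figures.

γ = ρg = 789 × 9.81 / 1000 = 7.74009 kN/m³.
The centroid lies 4r/(3π) = 0.386216 m above the diameter, so r − 4r/(3π) = 0.91 − 0.386216 = 0.523784 m below the topmost point, so the centroid depth is h_c = 4.48 + 0.523784 = 5.00378 m.
A = πr²/2 = π × 0.91²/2 = 1.30078 m².
Resultant F = γ·h_c·A = 7.74009 × 5.00378 × 1.30078 = 50.3788 kN.

F ≈ 50.38 kN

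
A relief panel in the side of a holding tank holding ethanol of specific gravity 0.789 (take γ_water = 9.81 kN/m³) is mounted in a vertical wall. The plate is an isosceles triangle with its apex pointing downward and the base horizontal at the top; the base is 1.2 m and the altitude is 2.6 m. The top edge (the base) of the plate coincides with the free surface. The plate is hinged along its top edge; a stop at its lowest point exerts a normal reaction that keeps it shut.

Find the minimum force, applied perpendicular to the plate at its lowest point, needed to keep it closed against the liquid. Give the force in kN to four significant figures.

γ = 0.789 × 9.81 = 7.74009 kN/m³.
With the apex down, the centroid sits h/3 = 2.6/3 = 0.866667 m below the base (the top edge), so the centroid depth is h_c = 0.866667 m.
A = ½ × 1.2 × 2.6 = 1.56 m².
Resultant F = γ·h_c·A = 7.74009 × 0.866667 × 1.56 = 10.4646 kN.
I_c = b·h³/36 = 1.2 × 2.6³/36 = 0.585867 m⁴.
Centre of pressure: y_p = y_c + I_c/(y_c·A) = 0.866667 + 0.585867/(0.866667 × 1.56) = 0.866667 + 0.433333 = 1.3 m along the plane.
The resultant acts 0.866667 + 0.433333 = 1.3 m (along the plate) below the hinge at the top edge, so the moment about the hinge is M = F × 1.3 = 10.4646 × 1.3 = 13.604 kN·m.
A normal force at the bottom, 2.6 m from the hinge, must supply this moment: P = 13.604/2.6 = 5.23231 kN.

P ≈ 5.232 kN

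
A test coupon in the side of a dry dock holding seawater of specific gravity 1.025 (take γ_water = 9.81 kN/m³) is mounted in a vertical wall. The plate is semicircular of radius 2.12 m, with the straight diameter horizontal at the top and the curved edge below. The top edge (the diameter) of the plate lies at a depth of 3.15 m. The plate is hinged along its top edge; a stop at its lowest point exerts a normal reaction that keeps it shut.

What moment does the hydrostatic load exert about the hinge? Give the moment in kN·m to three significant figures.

γ = 1.025 × 9.81 = 10.05525 kN/m³.
The centroid of a semicircle lies 4r/(3π) = 0.899756 m from the diameter, here below the top edge, so the centroid depth is h_c = 3.15 + 0.899756 = 4.04976 m.
A = πr²/2 = π × 2.12²/2 = 7.05979 m².
Resultant F = γ·h_c·A = 10.05525 × 4.04976 × 7.05979 = 287.484 kN.
I_c = (π/8 − 8/(9π))·r⁴ = 0.109757 × 2.12⁴ = 2.21705 m⁴.
Centre of pressure: y_p = y_c + I_c/(y_c·A) = 4.04976 + 2.21705/(4.04976 × 7.05979) = 4.04976 + 0.0775451 = 4.12731 m along the plane.
The resultant acts 0.899756 + 0.0775451 = 0.977301 m (along the plate) below the hinge at the top edge, so the moment about the hinge is M = F × 0.977301 = 287.484 × 0.977301 = 280.958 kN·m.

M ≈ 281 kN·m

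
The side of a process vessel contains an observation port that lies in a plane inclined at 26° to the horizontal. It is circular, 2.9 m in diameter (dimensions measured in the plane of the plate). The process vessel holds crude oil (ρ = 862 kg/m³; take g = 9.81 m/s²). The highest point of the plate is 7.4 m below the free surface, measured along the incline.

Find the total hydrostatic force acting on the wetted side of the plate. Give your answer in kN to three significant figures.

γ = ρg = 862 × 9.81 / 1000 = 8.45622 kN/m³.
Let θ = 26° be the plate's angle to the horizontal; measure y along the incline from where the plane meets the free surface. Vertical depth h = y·sinθ with sinθ = 0.438371.
The centroid is at the centre, 1.45 m below the top of the plate, so y_c = 7.4 + 1.45 = 8.85 m and h_c = 8.85 × 0.438371 = 3.87958 m.
A = π(1.45)² = 6.6052 m².
Resultant F = γ·h_c·A = 8.45622 × 3.87958 × 6.6052 = 216.694 kN.

F ≈ 217 kN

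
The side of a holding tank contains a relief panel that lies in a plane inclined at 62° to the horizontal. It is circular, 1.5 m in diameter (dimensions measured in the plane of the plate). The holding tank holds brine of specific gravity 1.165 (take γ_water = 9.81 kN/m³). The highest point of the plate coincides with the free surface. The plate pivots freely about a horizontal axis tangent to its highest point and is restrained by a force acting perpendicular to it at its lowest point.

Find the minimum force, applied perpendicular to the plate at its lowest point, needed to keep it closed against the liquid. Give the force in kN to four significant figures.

P ≈ 8.359 kN

γ = 1.165 × 9.81 = 11.42865 kN/m³.
Let θ = 62° be the plate's angle to the horizontal; measure y along the incline from where the plane meets the free surface. Vertical depth h = y·sinθ with sinθ = 0.882948.
The centroid is at the centre, 0.75 m below the top of the plate, so y_c = 0.75 m and h_c = 0.75 × 0.882948 = 0.662211 m.
A = π(0.75)² = 1.76715 m².
Resultant F = γ·h_c·A = 11.42865 × 0.662211 × 1.76715 = 13.3741 kN.
I_c = πr⁴/4 = π × 0.75⁴/4 = 0.248505 m⁴.
Centre of pressure: y_p = y_c + I_c/(y_c·A) = 0.75 + 0.248505/(0.75 × 1.76715) = 0.75 + 0.1875 = 0.9375 m along the plane.
The resultant acts 0.75 + 0.1875 = 0.9375 m (along the plate) below the hinge at the top edge, so the moment about the hinge is M = F × 0.9375 = 13.3741 × 0.9375 = 12.5382 kN·m.
A normal force at the bottom, 1.5 m from the hinge, must supply this moment: P = 12.5382/1.5 = 8.3588 kN.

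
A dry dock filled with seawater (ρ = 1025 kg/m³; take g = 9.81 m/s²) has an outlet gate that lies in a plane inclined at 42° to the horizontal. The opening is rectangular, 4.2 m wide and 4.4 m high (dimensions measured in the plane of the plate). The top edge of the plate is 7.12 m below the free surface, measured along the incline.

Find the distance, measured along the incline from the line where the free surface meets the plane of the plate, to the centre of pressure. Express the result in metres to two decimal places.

y_p = 9.49 m

γ = ρg = 1025 × 9.81 / 1000 = 10.05525 kN/m³.
Let θ = 42° be the plate's angle to the horizontal; measure y along the incline from where the plane meets the free surface. Vertical depth h = y·sinθ with sinθ = 0.669131.
The centroid lies 4.4/2 = 2.2 m below the top edge, so y_c = 7.12 + 2.2 = 9.32 m and h_c = 9.32 × 0.669131 = 6.2363 m.
A = 4.2 × 4.4 = 18.48 m².
Resultant F = γ·h_c·A = 10.05525 × 6.2363 × 18.48 = 1158.84 kN.
I_c = b·h³/12 = 4.2 × 4.4³/12 = 29.8144 m⁴.
Centre of pressure: y_p = y_c + I_c/(y_c·A) = 9.32 + 29.8144/(9.32 × 18.48) = 9.32 + 0.173104 = 9.4931 m along the plane.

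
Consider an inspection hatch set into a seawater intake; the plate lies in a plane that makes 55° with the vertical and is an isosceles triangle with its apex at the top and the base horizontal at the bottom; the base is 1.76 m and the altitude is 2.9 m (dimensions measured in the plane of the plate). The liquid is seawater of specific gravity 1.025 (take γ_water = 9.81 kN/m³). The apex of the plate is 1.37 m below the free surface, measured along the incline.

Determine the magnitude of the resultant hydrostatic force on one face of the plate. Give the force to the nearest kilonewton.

γ = 1.025 × 9.81 = 10.05525 kN/m³.
The plate makes 55° with the vertical, i.e. θ = 90° − 55° = 35° to the horizontal. Measuring y along the incline from the free-surface line, vertical depth h = y·sinθ with sinθ = 0.573576.
With the apex up, the centroid sits 2h/3 = 2 × 2.9/3 = 1.93333 m below the apex, so y_c = 1.37 + 1.93333 = 3.30333 m and h_c = 3.30333 × 0.573576 = 1.89471 m.
A = ½ × 1.76 × 2.9 = 2.552 m².
Resultant F = γ·h_c·A = 10.05525 × 1.89471 × 2.552 = 48.6201 kN.

F ≈ 49 kN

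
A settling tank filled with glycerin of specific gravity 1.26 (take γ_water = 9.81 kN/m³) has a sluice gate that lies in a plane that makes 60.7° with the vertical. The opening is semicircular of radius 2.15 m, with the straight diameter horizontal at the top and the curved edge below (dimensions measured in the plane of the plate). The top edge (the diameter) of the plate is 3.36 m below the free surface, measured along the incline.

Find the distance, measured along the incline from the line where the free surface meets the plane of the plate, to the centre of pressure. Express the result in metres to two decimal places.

γ = 1.26 × 9.81 = 12.3606 kN/m³.
The plate makes 60.7° with the vertical, i.e. θ = 90° − 60.7° = 29.3° to the horizontal. Measuring y along the incline from the free-surface line, vertical depth h = y·sinθ with sinθ = 0.489382.
The centroid of a semicircle lies 4r/(3π) = 0.912488 m from the diameter, here below the top edge, so y_c = 3.36 + 0.912488 = 4.27249 m and h_c = 4.27249 × 0.489382 = 2.09088 m.
A = πr²/2 = π × 2.15²/2 = 7.26101 m².
Resultant F = γ·h_c·A = 12.3606 × 2.09088 × 7.26101 = 187.657 kN.
I_c = (π/8 − 8/(9π))·r⁴ = 0.109757 × 2.15⁴ = 2.34523 m⁴.
Centre of pressure: y_p = y_c + I_c/(y_c·A) = 4.27249 + 2.34523/(4.27249 × 7.26101) = 4.27249 + 0.0755975 = 4.34809 m along the plane.

y_p = 4.35 m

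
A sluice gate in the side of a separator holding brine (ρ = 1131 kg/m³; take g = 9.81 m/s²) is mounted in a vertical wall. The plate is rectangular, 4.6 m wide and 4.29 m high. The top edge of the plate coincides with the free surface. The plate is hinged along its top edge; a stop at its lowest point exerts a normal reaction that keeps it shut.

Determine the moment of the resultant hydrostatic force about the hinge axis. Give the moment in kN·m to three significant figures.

M ≈ 1340 kN·m

γ = ρg = 1131 × 9.81 / 1000 = 11.09511 kN/m³.
The centroid lies 4.29/2 = 2.145 m below the top edge, so the centroid depth is h_c = 2.145 m.
A = 4.6 × 4.29 = 19.734 m².
Resultant F = γ·h_c·A = 11.09511 × 2.145 × 19.734 = 469.65 kN.
I_c = b·h³/12 = 4.6 × 4.29³/12 = 30.2655 m⁴.
Centre of pressure: y_p = y_c + I_c/(y_c·A) = 2.145 + 30.2655/(2.145 × 19.734) = 2.145 + 0.714999 = 2.86 m along the plane.
The resultant acts 2.145 + 0.714999 = 2.86 m (along the plate) below the hinge at the top edge, so the moment about the hinge is M = F × 2.86 = 469.65 × 2.86 = 1343.2 kN·m.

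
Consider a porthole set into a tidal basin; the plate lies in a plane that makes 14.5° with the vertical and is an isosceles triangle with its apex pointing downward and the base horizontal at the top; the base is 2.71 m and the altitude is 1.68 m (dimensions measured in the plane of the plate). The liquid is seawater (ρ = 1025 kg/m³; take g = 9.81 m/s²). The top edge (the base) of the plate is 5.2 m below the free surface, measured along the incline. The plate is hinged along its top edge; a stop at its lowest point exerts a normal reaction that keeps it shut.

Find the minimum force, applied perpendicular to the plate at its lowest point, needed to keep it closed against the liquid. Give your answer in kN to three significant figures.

γ = ρg = 1025 × 9.81 / 1000 = 10.05525 kN/m³.
The plate makes 14.5° with the vertical, i.e. θ = 90° − 14.5° = 75.5° to the horizontal. Measuring y along the incline from the free-surface line, vertical depth h = y·sinθ with sinθ = 0.968148.
With the apex down, the centroid sits h/3 = 1.68/3 = 0.56 m below the base (the top edge), so y_c = 5.2 + 0.56 = 5.76 m and h_c = 5.76 × 0.968148 = 5.57653 m.
A = ½ × 2.71 × 1.68 = 2.2764 m².
Resultant F = γ·h_c·A = 10.05525 × 5.57653 × 2.2764 = 127.645 kN.
I_c = b·h³/36 = 2.71 × 1.68³/36 = 0.35694 m⁴.
Centre of pressure: y_p = y_c + I_c/(y_c·A) = 5.76 + 0.35694/(5.76 × 2.2764) = 5.76 + 0.0272223 = 5.78722 m along the plane.
The resultant acts 0.56 + 0.0272223 = 0.587222 m (along the plate) below the hinge at the top edge, so the moment about the hinge is M = F × 0.587222 = 127.645 × 0.587222 = 74.956 kN·m.
A normal force at the bottom, 1.68 m from the hinge, must supply this moment: P = 74.956/1.68 = 44.6167 kN.

P ≈ 44.6 kN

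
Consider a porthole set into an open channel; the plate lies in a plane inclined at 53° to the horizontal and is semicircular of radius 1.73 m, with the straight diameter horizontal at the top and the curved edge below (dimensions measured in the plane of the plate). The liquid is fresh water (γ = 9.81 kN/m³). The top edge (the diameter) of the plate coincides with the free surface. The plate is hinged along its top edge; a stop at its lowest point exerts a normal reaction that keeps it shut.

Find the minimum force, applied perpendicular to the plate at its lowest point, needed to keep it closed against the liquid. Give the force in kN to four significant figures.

P ≈ 15.93 kN

γ = 9.81 kN/m³.
Let θ = 53° be the plate's angle to the horizontal; measure y along the incline from where the plane meets the free surface. Vertical depth h = y·sinθ with sinθ = 0.798636.
The centroid of a semicircle lies 4r/(3π) = 0.734235 m from the diameter, here below the top edge, so y_c = 0.734235 m and h_c = 0.734235 × 0.798636 = 0.586387 m.
A = πr²/2 = π × 1.73²/2 = 4.70124 m².
Resultant F = γ·h_c·A = 9.81 × 0.586387 × 4.70124 = 27.0437 kN.
I_c = (π/8 − 8/(9π))·r⁴ = 0.109757 × 1.73⁴ = 0.983143 m⁴.
Centre of pressure: y_p = y_c + I_c/(y_c·A) = 0.734235 + 0.983143/(0.734235 × 4.70124) = 0.734235 + 0.284819 = 1.01905 m along the plane.
The resultant acts 0.734235 + 0.284819 = 1.01905 m (along the plate) below the hinge at the top edge, so the moment about the hinge is M = F × 1.01905 = 27.0437 × 1.01905 = 27.5589 kN·m.
A normal force at the bottom, 1.73 m from the hinge, must supply this moment: P = 27.5589/1.73 = 15.93 kN.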